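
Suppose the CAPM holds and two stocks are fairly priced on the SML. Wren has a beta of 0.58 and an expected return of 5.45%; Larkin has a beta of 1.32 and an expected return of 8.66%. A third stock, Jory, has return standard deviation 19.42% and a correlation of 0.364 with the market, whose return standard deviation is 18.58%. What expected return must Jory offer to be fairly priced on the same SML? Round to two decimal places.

MRP = (8.66% − 5.45%) / (1.32 − 0.58) = 4.3378%
R_f = 5.45% − 0.58 × 4.3378% = 2.9341%
β_Jory = ρ·σ_i/σ_m = 0.364 × 19.42 / 18.58 = 0.3805
E(R_Jory) = R_f + β × MRP = 2.9341% + 0.3805 × 4.3378% = 4.58%

4.58%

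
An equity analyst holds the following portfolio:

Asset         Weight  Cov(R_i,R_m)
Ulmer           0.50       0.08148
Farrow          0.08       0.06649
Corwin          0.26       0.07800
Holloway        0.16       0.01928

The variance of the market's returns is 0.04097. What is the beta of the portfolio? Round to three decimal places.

1.695

β_Ulmer = 0.08148 / 0.04097 = 1.9888
β_Farrow = 0.06649 / 0.04097 = 1.6229
β_Corwin = 0.07800 / 0.04097 = 1.9038
β_Holloway = 0.01928 / 0.04097 = 0.4706
β_P = Σ w_i β_i = 0.50×1.9888 + 0.08×1.6229 + 0.26×1.9038 + 0.16×0.4706 = 1.6945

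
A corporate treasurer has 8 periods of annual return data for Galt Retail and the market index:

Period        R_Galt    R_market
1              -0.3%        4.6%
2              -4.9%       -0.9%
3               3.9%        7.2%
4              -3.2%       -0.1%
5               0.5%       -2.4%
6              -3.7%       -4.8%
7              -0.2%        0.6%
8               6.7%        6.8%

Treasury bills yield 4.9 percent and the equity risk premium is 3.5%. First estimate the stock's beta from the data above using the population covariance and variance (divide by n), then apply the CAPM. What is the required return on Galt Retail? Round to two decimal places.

Mean R_i = (-0.3 − 4.9 + 3.9 − 3.2 + 0.5 − 3.7 − 0.2 + 6.7) / 8 = -0.1500%
Mean R_m = (4.6 − 0.9 + 7.2 − 0.1 − 2.4 − 4.8 + 0.6 + 6.8) / 8 = 1.3750%
Σ(R_i − R̄_i)(R_m − R̄_m) = 95.0800  ⇒  Cov = 95.0800 / 8 = 11.8850
Σ(R_m − R̄_m)² = 134.0950  ⇒  Var(R_m) = 134.0950 / 8 = 16.7619
β = Cov / Var(R_m) = 11.8850 / 16.7619 = 0.7090
E(R) = R_f + β × MRP = 4.9% + 0.7090 × 3.5% = 7.38%

7.38%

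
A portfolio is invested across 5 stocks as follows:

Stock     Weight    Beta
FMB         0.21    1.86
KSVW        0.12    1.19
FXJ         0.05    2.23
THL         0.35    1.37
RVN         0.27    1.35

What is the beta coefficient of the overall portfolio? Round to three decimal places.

β_P = Σ w_i β_i = 0.21×1.86 + 0.12×1.19 + 0.05×2.23 + 0.35×1.37 + 0.27×1.35 = 1.4889

1.489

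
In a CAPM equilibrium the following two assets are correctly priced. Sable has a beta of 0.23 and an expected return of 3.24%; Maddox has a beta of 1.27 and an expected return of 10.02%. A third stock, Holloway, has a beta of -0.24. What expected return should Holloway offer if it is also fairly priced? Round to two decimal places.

0.18%

MRP (SML slope) = (10.02% − 3.24%) / (1.27 − 0.23) = 6.78% / 1.04 = 6.5192%
R_f (intercept) = 3.24% − 0.23 × 6.5192% = 1.7406%
E(R_Holloway) = R_f + β × MRP = 1.7406% + -0.24 × 6.5192% = 0.18%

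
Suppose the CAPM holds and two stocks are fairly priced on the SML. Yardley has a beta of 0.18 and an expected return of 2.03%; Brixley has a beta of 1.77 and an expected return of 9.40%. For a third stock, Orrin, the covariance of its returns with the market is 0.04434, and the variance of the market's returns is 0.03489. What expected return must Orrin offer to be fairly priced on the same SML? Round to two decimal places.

7.09%

MRP = (9.40% − 2.03%) / (1.77 − 0.18) = 4.6352%
R_f = 2.03% − 0.18 × 4.6352% = 1.1957%
β_Orrin = Cov / Var(R_m) = 0.04434 / 0.03489 = 1.2709
E(R_Orrin) = R_f + β × MRP = 1.1957% + 1.2709 × 4.6352% = 7.09%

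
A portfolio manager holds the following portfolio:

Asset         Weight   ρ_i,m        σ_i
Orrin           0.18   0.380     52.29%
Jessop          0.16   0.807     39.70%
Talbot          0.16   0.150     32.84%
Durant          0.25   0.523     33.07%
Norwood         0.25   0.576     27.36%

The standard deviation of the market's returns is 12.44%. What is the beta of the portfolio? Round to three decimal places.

1.427

β_Orrin = 0.380 × 52.29% / 12.44% = 1.5973
β_Jessop = 0.807 × 39.70% / 12.44% = 2.5754
β_Talbot = 0.150 × 32.84% / 12.44% = 0.3960
β_Durant = 0.523 × 33.07% / 12.44% = 1.3903
β_Norwood = 0.576 × 27.36% / 12.44% = 1.2668
β_P = Σ w_i β_i = 0.18×1.5973 + 0.16×2.5754 + 0.16×0.3960 + 0.25×1.3903 + 0.25×1.2668 = 1.4272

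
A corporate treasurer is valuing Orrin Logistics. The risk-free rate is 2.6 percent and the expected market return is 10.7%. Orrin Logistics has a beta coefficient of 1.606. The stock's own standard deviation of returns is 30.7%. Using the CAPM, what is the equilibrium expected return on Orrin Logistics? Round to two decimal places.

Market risk premium = E(R_m) − R_f = 10.7% − 2.6% = 8.10%
E(R) = R_f + β × MRP = 2.6% + 1.606 × 8.1% = 15.61%

15.61%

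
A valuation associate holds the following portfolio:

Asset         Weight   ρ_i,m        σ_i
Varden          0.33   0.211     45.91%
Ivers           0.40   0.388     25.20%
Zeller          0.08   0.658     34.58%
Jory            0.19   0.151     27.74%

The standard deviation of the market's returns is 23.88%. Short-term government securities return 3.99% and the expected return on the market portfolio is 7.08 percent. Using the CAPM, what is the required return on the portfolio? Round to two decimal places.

5.25%

β_Varden = 0.211 × 45.91% / 23.88% = 0.4057
β_Ivers = 0.388 × 25.20% / 23.88% = 0.4094
β_Zeller = 0.658 × 34.58% / 23.88% = 0.9528
β_Jory = 0.151 × 27.74% / 23.88% = 0.1754
β_P = Σ w_i β_i = 0.33×0.4057 + 0.40×0.4094 + 0.08×0.9528 + 0.19×0.1754 = 0.4072
MRP = 7.08% − 3.99% = 3.09%
E(R_P) = R_f + β_P × MRP = 3.99% + 0.4072 × 3.09% = 5.25%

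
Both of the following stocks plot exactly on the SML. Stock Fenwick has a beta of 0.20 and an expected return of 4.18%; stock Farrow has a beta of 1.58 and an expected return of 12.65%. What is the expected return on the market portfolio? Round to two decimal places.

Both satisfy E(R) = R_f + β·MRP, so the slope of the SML is
MRP = (12.65% − 4.18%) / (1.58 − 0.20) = 8.47% / 1.38 = 6.1377%
R_f = E(R_Fenwick) − β_Fenwick·MRP = 4.18% − 0.20 × 6.1377% = 2.9525%
E(R_m) = R_f + MRP = 2.9525% + 6.1377% = 9.09%

9.09%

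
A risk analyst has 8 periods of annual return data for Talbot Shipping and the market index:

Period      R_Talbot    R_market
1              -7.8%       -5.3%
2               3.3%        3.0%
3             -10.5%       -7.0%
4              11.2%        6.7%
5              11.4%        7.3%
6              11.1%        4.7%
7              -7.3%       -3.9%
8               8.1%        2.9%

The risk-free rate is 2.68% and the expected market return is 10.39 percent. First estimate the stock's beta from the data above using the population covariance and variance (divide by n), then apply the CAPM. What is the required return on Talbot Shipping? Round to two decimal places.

Mean R_i = (-7.8 + 3.3 − 10.5 + 11.2 + 11.4 + 11.1 − 7.3 + 8.1) / 8 = 2.4375%
Mean R_m = (-5.3 + 3.0 − 7.0 + 6.7 + 7.3 + 4.7 − 3.9 + 2.9) / 8 = 1.0500%
Σ(R_i − R̄_i)(R_m − R̄_m) = 366.6550  ⇒  Cov = 366.6550 / 8 = 45.8319
Σ(R_m − R̄_m)² = 221.1600  ⇒  Var(R_m) = 221.1600 / 8 = 27.6450
β = Cov / Var(R_m) = 45.8319 / 27.6450 = 1.6579
MRP = 10.39% − 2.68% = 7.71%
E(R) = R_f + β × MRP = 2.68% + 1.6579 × 7.71% = 15.46%

15.46%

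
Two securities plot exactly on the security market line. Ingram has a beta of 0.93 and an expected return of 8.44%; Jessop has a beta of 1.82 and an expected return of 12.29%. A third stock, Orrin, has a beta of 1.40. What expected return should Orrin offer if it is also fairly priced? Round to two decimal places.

MRP (SML slope) = (12.29% − 8.44%) / (1.82 − 0.93) = 3.85% / 0.89 = 4.3258%
R_f (intercept) = 8.44% − 0.93 × 4.3258% = 4.4170%
E(R_Orrin) = R_f + β × MRP = 4.4170% + 1.40 × 4.3258% = 10.47%

10.47%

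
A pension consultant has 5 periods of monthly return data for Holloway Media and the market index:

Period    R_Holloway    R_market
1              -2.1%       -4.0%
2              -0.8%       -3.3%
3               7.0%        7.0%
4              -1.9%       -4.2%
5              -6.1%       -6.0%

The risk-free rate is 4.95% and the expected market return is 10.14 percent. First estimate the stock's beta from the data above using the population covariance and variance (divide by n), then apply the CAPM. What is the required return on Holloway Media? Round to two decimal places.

9.61%

Mean R_i = (-2.1 − 0.8 + 7.0 − 1.9 − 6.1) / 5 = -0.7800%
Mean R_m = (-4.0 − 3.3 + 7.0 − 4.2 − 6.0) / 5 = -2.1000%
Σ(R_i − R̄_i)(R_m − R̄_m) = 96.4300  ⇒  Cov = 96.4300 / 5 = 19.2860
Σ(R_m − R̄_m)² = 107.4800  ⇒  Var(R_m) = 107.4800 / 5 = 21.4960
β = Cov / Var(R_m) = 19.2860 / 21.4960 = 0.8972
MRP = 10.14% − 4.95% = 5.19%
E(R) = R_f + β × MRP = 4.95% + 0.8972 × 5.19% = 9.61%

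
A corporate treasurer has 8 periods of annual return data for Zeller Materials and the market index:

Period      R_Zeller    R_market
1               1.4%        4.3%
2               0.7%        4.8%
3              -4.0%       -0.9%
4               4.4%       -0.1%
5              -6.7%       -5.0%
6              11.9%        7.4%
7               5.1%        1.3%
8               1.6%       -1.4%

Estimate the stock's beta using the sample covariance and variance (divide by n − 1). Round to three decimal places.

1.067

Mean R_i = (1.4 + 0.7 − 4.0 + 4.4 − 6.7 + 11.9 + 5.1 + 1.6) / 8 = 1.8000%
Mean R_m = (4.3 + 4.8 − 0.9 − 0.1 − 5.0 + 7.4 + 1.3 − 1.4) / 8 = 1.3000%
Σ(R_i − R̄_i)(R_m − R̄_m) = 119.7700  ⇒  Cov = 119.7700 / 7 = 17.1100
Σ(R_m − R̄_m)² = 112.2400  ⇒  Var(R_m) = 112.2400 / 7 = 16.0343
β = Cov / Var(R_m) = 17.1100 / 16.0343 = 1.0671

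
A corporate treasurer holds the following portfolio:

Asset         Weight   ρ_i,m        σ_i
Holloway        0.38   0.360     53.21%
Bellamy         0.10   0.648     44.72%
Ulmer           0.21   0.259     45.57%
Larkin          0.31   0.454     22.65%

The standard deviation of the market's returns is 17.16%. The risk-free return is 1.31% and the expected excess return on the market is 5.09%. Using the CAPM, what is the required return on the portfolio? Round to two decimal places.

6.01%

β_Holloway = 0.360 × 53.21% / 17.16% = 1.1163
β_Bellamy = 0.648 × 44.72% / 17.16% = 1.6887
β_Ulmer = 0.259 × 45.57% / 17.16% = 0.6878
β_Larkin = 0.454 × 22.65% / 17.16% = 0.5992
β_P = Σ w_i β_i = 0.38×1.1163 + 0.10×1.6887 + 0.21×0.6878 + 0.31×0.5992 = 0.9233
E(R_P) = R_f + β_P × MRP = 1.31% + 0.9233 × 5.09% = 6.01%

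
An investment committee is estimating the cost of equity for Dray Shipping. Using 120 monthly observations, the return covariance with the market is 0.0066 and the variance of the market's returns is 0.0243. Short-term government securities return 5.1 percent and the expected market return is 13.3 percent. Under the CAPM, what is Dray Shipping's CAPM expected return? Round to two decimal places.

β = Cov(R_i, R_m) / Var(R_m) = 0.0066 / 0.0243 = 0.2716
MRP = 13.3% − 5.1% = 8.20%
E(R) = R_f + β × MRP = 5.1% + 0.2716 × 8.2% = 7.33%

7.33%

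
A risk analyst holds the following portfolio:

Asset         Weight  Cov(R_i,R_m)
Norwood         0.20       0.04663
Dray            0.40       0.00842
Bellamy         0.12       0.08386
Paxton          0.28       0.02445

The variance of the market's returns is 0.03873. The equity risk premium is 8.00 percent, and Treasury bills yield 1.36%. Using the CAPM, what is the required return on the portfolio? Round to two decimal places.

β_Norwood = 0.04663 / 0.03873 = 1.2040
β_Dray = 0.00842 / 0.03873 = 0.2174
β_Bellamy = 0.08386 / 0.03873 = 2.1652
β_Paxton = 0.02445 / 0.03873 = 0.6313
β_P = Σ w_i β_i = 0.20×1.2040 + 0.40×0.2174 + 0.12×2.1652 + 0.28×0.6313 = 0.7643
E(R_P) = R_f + β_P × MRP = 1.36% + 0.7643 × 8.00% = 7.47%

7.47%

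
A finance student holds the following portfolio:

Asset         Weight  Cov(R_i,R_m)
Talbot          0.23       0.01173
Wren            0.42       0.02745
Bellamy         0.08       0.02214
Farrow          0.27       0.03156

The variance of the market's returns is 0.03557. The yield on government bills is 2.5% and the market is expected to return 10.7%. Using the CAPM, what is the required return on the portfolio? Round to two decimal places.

β_Talbot = 0.01173 / 0.03557 = 0.3298
β_Wren = 0.02745 / 0.03557 = 0.7717
β_Bellamy = 0.02214 / 0.03557 = 0.6224
β_Farrow = 0.03156 / 0.03557 = 0.8873
β_P = Σ w_i β_i = 0.23×0.3298 + 0.42×0.7717 + 0.08×0.6224 + 0.27×0.8873 = 0.6893
MRP = 10.7% − 2.5% = 8.20%
E(R_P) = R_f + β_P × MRP = 2.5% + 0.6893 × 8.2% = 8.15%

8.15%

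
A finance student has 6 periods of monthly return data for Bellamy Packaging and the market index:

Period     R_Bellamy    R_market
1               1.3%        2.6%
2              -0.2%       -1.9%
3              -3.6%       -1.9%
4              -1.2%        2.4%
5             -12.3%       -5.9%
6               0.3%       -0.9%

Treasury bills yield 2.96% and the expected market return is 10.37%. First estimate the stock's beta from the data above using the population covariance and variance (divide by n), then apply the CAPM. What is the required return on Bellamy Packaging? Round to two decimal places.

Mean R_i = (1.3 − 0.2 − 3.6 − 1.2 − 12.3 + 0.3) / 6 = -2.6167%
Mean R_m = (2.6 − 1.9 − 1.9 + 2.4 − 5.9 − 0.9) / 6 = -0.9333%
Σ(R_i − R̄_i)(R_m − R̄_m) = 65.3667  ⇒  Cov = 65.3667 / 6 = 10.8945
Σ(R_m − R̄_m)² = 50.1333  ⇒  Var(R_m) = 50.1333 / 6 = 8.3556
β = Cov / Var(R_m) = 10.8945 / 8.3556 = 1.3039
MRP = 10.37% − 2.96% = 7.41%
E(R) = R_f + β × MRP = 2.96% + 1.3039 × 7.41% = 12.62%

12.62%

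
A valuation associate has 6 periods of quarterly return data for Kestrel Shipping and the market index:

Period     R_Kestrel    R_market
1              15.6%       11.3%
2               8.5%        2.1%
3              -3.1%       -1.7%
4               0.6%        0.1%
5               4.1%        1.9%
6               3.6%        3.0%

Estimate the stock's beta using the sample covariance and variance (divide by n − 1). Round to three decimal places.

1.350

Mean R_i = (15.6 + 8.5 − 3.1 + 0.6 + 4.1 + 3.6) / 6 = 4.8833%
Mean R_m = (11.3 + 2.1 − 1.7 + 0.1 + 1.9 + 3.0) / 6 = 2.7833%
Σ(R_i − R̄_i)(R_m − R̄_m) = 136.4983  ⇒  Cov = 136.4983 / 5 = 27.2997
Σ(R_m − R̄_m)² = 101.1283  ⇒  Var(R_m) = 101.1283 / 5 = 20.2257
β = Cov / Var(R_m) = 27.2997 / 20.2257 = 1.3498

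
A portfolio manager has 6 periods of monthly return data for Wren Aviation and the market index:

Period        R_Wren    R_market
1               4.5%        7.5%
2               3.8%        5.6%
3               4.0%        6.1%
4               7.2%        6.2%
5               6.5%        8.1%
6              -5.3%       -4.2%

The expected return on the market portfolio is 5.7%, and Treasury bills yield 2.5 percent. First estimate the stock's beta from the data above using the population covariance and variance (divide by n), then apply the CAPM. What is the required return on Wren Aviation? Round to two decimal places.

5.53%

Mean R_i = (4.5 + 3.8 + 4.0 + 7.2 + 6.5 − 5.3) / 6 = 3.4500%
Mean R_m = (7.5 + 5.6 + 6.1 + 6.2 + 8.1 − 4.2) / 6 = 4.8833%
Σ(R_i − R̄_i)(R_m − R̄_m) = 97.8950  ⇒  Cov = 97.8950 / 6 = 16.3158
Σ(R_m − R̄_m)² = 103.4283  ⇒  Var(R_m) = 103.4283 / 6 = 17.2381
β = Cov / Var(R_m) = 16.3158 / 17.2381 = 0.9465
MRP = 5.7% − 2.5% = 3.20%
E(R) = R_f + β × MRP = 2.5% + 0.9465 × 3.2% = 5.53%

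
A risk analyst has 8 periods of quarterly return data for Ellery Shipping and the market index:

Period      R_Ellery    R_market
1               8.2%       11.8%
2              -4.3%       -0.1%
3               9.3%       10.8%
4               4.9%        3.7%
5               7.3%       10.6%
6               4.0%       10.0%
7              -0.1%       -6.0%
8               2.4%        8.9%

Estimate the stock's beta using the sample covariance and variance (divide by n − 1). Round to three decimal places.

Mean R_i = (8.2 − 4.3 + 9.3 + 4.9 + 7.3 + 4.0 − 0.1 + 2.4) / 8 = 3.9625%
Mean R_m = (11.8 − 0.1 + 10.8 + 3.7 + 10.6 + 10.0 − 6.0 + 8.9) / 8 = 6.2125%
Σ(R_i − R̄_i)(R_m − R̄_m) = 158.1638  ⇒  Cov = 158.1638 / 7 = 22.5948
Σ(R_m − R̄_m)² = 288.3888  ⇒  Var(R_m) = 288.3888 / 7 = 41.1984
β = Cov / Var(R_m) = 22.5948 / 41.1984 = 0.5484

0.548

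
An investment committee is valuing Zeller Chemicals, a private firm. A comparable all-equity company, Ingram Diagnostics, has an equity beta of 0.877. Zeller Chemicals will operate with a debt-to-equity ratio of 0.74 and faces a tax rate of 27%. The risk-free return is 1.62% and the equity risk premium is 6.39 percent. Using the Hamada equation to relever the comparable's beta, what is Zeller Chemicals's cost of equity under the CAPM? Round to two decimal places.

β_L = β_U × [1 + (1 − t)(D/E)] = 0.877 × [1 + (1 − 0.27) × 0.74]
    = 0.877 × [1 + 0.73 × 0.74] = 0.877 × 1.5402 = 1.3508
E(R) = R_f + β_L × MRP = 1.62% + 1.3508 × 6.39% = 10.25%

10.25%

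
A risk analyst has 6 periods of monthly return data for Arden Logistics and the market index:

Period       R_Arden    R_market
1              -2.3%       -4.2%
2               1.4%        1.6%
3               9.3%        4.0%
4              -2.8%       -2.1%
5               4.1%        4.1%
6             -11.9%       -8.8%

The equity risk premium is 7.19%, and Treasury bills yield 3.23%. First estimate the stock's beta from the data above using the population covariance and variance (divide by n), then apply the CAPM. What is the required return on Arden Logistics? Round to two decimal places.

12.88%

Mean R_i = (-2.3 + 1.4 + 9.3 − 2.8 + 4.1 − 11.9) / 6 = -0.3667%
Mean R_m = (-4.2 + 1.6 + 4.0 − 2.1 + 4.1 − 8.8) / 6 = -0.9000%
Σ(R_i − R̄_i)(R_m − R̄_m) = 174.5300  ⇒  Cov = 174.5300 / 6 = 29.0883
Σ(R_m − R̄_m)² = 130.0000  ⇒  Var(R_m) = 130.0000 / 6 = 21.6667
β = Cov / Var(R_m) = 29.0883 / 21.6667 = 1.3425
E(R) = R_f + β × MRP = 3.23% + 1.3425 × 7.19% = 12.88%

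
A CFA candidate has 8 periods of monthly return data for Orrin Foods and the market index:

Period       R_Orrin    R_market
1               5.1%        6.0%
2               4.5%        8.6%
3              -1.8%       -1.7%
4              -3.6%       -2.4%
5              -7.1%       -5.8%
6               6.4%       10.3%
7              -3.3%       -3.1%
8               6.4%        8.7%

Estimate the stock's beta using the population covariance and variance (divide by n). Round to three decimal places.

0.816

Mean R_i = (5.1 + 4.5 − 1.8 − 3.6 − 7.1 + 6.4 − 3.3 + 6.4) / 8 = 0.8250%
Mean R_m = (6.0 + 8.6 − 1.7 − 2.4 − 5.8 + 10.3 − 3.1 + 8.7) / 8 = 2.5750%
Σ(R_i − R̄_i)(R_m − R̄_m) = 237.0150  ⇒  Cov = 237.0150 / 8 = 29.6269
Σ(R_m − R̄_m)² = 290.5950  ⇒  Var(R_m) = 290.5950 / 8 = 36.3244
β = Cov / Var(R_m) = 29.6269 / 36.3244 = 0.8156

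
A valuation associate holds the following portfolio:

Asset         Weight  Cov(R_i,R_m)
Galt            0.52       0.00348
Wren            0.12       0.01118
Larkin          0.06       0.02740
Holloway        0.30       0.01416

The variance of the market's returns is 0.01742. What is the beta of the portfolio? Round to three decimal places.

β_Galt = 0.00348 / 0.01742 = 0.1998
β_Wren = 0.01118 / 0.01742 = 0.6418
β_Larkin = 0.02740 / 0.01742 = 1.5729
β_Holloway = 0.01416 / 0.01742 = 0.8129
β_P = Σ w_i β_i = 0.52×0.1998 + 0.12×0.6418 + 0.06×1.5729 + 0.30×0.8129 = 0.5192

0.519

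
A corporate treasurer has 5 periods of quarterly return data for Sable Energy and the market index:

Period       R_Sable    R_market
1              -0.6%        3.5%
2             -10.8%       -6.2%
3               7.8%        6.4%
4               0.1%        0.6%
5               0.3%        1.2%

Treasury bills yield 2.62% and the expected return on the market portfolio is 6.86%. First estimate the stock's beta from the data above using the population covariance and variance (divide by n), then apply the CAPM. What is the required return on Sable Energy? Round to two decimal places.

8.38%

Mean R_i = (-0.6 − 10.8 + 7.8 + 0.1 + 0.3) / 5 = -0.6400%
Mean R_m = (3.5 − 6.2 + 6.4 + 0.6 + 1.2) / 5 = 1.1000%
Σ(R_i − R̄_i)(R_m − R̄_m) = 118.7200  ⇒  Cov = 118.7200 / 5 = 23.7440
Σ(R_m − R̄_m)² = 87.4000  ⇒  Var(R_m) = 87.4000 / 5 = 17.4800
β = Cov / Var(R_m) = 23.7440 / 17.4800 = 1.3584
MRP = 6.86% − 2.62% = 4.24%
E(R) = R_f + β × MRP = 2.62% + 1.3584 × 4.24% = 8.38%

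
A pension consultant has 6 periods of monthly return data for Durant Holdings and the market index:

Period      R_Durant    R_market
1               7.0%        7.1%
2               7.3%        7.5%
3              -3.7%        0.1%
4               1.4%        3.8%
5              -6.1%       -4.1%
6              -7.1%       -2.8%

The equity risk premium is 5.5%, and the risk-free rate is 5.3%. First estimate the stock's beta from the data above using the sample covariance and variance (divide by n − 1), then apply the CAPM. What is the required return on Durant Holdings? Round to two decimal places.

12.28%

Mean R_i = (7.0 + 7.3 − 3.7 + 1.4 − 6.1 − 7.1) / 6 = -0.2000%
Mean R_m = (7.1 + 7.5 + 0.1 + 3.8 − 4.1 − 2.8) / 6 = 1.9333%
Σ(R_i − R̄_i)(R_m − R̄_m) = 156.6100  ⇒  Cov = 156.6100 / 5 = 31.3220
Σ(R_m − R̄_m)² = 123.3333  ⇒  Var(R_m) = 123.3333 / 5 = 24.6667
β = Cov / Var(R_m) = 31.3220 / 24.6667 = 1.2698
E(R) = R_f + β × MRP = 5.3% + 1.2698 × 5.5% = 12.28%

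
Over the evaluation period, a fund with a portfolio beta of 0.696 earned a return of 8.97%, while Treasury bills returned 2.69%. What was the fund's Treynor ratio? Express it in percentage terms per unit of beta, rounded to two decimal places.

Treynor = (R_P − R_f) / β_P = (8.97% − 2.69%) / 0.6960 = 6.28% / 0.6960 = 9.02%

9.02%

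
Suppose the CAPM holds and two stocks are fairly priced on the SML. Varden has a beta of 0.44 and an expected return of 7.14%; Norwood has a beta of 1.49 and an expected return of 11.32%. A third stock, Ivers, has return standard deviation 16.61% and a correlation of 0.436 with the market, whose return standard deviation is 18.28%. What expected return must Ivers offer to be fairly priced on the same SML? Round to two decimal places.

6.97%

MRP = (11.32% − 7.14%) / (1.49 − 0.44) = 3.9810%
R_f = 7.14% − 0.44 × 3.9810% = 5.3884%
β_Ivers = ρ·σ_i/σ_m = 0.436 × 16.61 / 18.28 = 0.3962
E(R_Ivers) = R_f + β × MRP = 5.3884% + 0.3962 × 3.9810% = 6.97%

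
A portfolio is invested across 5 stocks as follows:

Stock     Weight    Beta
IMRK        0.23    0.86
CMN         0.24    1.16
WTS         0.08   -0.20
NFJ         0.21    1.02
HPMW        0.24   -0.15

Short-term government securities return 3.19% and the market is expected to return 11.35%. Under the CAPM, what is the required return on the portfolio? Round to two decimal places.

β_P = Σ w_i β_i = 0.23×0.86 + 0.24×1.16 + 0.08×-0.20 + 0.21×1.02 + 0.24×-0.15 = 0.6384
MRP = 11.35% − 3.19% = 8.16%
E(R_P) = R_f + β_P × MRP = 3.19% + 0.6384 × 8.16% = 8.40%

8.40%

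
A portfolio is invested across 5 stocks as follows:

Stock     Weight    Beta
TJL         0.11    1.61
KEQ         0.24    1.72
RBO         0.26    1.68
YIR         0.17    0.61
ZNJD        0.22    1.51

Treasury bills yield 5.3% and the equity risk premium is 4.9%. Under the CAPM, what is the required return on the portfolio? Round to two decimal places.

β_P = Σ w_i β_i = 0.11×1.61 + 0.24×1.72 + 0.26×1.68 + 0.17×0.61 + 0.22×1.51 = 1.4626
E(R_P) = R_f + β_P × MRP = 5.3% + 1.4626 × 4.9% = 12.47%

12.47%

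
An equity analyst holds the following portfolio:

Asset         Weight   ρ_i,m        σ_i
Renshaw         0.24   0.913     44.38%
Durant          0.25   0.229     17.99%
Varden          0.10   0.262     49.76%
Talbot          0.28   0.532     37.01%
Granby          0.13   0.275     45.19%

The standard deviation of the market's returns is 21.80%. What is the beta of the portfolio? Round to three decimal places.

β_Renshaw = 0.913 × 44.38% / 21.80% = 1.8587
β_Durant = 0.229 × 17.99% / 21.80% = 0.1890
β_Varden = 0.262 × 49.76% / 21.80% = 0.5980
β_Talbot = 0.532 × 37.01% / 21.80% = 0.9032
β_Granby = 0.275 × 45.19% / 21.80% = 0.5701
β_P = Σ w_i β_i = 0.24×1.8587 + 0.25×0.1890 + 0.10×0.5980 + 0.28×0.9032 + 0.13×0.5701 = 0.8801

0.880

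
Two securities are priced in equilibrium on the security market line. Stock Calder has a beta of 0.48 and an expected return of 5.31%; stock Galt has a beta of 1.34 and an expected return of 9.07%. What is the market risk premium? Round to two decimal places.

4.37%

Both satisfy E(R) = R_f + β·MRP, so the slope of the SML is
MRP = (9.07% − 5.31%) / (1.34 − 0.48) = 3.76% / 0.86 = 4.3721%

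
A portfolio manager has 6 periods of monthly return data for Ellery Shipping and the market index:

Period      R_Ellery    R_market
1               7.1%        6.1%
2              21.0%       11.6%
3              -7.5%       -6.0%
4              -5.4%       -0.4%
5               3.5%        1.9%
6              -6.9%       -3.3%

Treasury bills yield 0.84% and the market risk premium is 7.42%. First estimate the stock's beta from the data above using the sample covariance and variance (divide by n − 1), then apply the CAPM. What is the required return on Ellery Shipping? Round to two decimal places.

13.23%

Mean R_i = (7.1 + 21.0 − 7.5 − 5.4 + 3.5 − 6.9) / 6 = 1.9667%
Mean R_m = (6.1 + 11.6 − 6.0 − 0.4 + 1.9 − 3.3) / 6 = 1.6500%
Σ(R_i − R̄_i)(R_m − R̄_m) = 344.0200  ⇒  Cov = 344.0200 / 5 = 68.8040
Σ(R_m − R̄_m)² = 206.0950  ⇒  Var(R_m) = 206.0950 / 5 = 41.2190
β = Cov / Var(R_m) = 68.8040 / 41.2190 = 1.6692
E(R) = R_f + β × MRP = 0.84% + 1.6692 × 7.42% = 13.23%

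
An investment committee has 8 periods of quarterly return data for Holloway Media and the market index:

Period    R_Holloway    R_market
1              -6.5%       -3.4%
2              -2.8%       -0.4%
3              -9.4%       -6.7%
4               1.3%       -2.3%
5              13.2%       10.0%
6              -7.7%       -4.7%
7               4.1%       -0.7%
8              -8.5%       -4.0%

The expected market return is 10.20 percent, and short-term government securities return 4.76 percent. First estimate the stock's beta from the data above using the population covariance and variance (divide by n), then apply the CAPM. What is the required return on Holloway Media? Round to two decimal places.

Mean R_i = (-6.5 − 2.8 − 9.4 + 1.3 + 13.2 − 7.7 + 4.1 − 8.5) / 8 = -2.0375%
Mean R_m = (-3.4 − 0.4 − 6.7 − 2.3 + 10.0 − 4.7 − 0.7 − 4.0) / 8 = -1.5250%
Σ(R_i − R̄_i)(R_m − R̄_m) = 257.6725  ⇒  Cov = 257.6725 / 8 = 32.2091
Σ(R_m − R̄_m)² = 181.8750  ⇒  Var(R_m) = 181.8750 / 8 = 22.7344
β = Cov / Var(R_m) = 32.2091 / 22.7344 = 1.4168
MRP = 10.20% − 4.76% = 5.44%
E(R) = R_f + β × MRP = 4.76% + 1.4168 × 5.44% = 12.47%

12.47%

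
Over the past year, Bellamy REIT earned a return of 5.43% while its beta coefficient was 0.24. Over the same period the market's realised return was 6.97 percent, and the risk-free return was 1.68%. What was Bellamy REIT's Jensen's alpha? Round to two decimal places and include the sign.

+2.48%

Market excess return = 6.97% − 1.68% = 5.29%
CAPM benchmark = R_f + β(R_m − R_f) = 1.68% + 0.24 × 5.29% = 2.9496%
α = actual − benchmark = 5.43% − 2.9496% = +2.48%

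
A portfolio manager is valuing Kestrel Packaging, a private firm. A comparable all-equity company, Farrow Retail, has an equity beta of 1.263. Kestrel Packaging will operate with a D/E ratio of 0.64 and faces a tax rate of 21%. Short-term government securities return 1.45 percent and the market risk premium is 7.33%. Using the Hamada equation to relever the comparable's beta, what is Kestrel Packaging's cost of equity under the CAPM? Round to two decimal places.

β_L = β_U × [1 + (1 − t)(D/E)] = 1.263 × [1 + (1 − 0.21) × 0.64]
    = 1.263 × [1 + 0.79 × 0.64] = 1.263 × 1.5056 = 1.9016
E(R) = R_f + β_L × MRP = 1.45% + 1.9016 × 7.33% = 15.39%

15.39%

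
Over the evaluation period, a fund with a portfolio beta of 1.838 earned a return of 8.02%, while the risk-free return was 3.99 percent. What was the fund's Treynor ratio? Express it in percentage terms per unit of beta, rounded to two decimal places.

Treynor = (R_P − R_f) / β_P = (8.02% − 3.99%) / 1.8380 = 4.03% / 1.8380 = 2.19%

2.19%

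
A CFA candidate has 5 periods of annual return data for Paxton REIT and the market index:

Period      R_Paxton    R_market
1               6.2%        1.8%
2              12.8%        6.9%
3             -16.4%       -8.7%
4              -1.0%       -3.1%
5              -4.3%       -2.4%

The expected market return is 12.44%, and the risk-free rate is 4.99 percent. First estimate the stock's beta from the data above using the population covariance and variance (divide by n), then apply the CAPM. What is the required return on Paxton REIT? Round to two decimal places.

Mean R_i = (6.2 + 12.8 − 16.4 − 1.0 − 4.3) / 5 = -0.5400%
Mean R_m = (1.8 + 6.9 − 8.7 − 3.1 − 2.4) / 5 = -1.1000%
Σ(R_i − R̄_i)(R_m − R̄_m) = 252.6100  ⇒  Cov = 252.6100 / 5 = 50.5220
Σ(R_m − R̄_m)² = 135.8600  ⇒  Var(R_m) = 135.8600 / 5 = 27.1720
β = Cov / Var(R_m) = 50.5220 / 27.1720 = 1.8593
MRP = 12.44% − 4.99% = 7.45%
E(R) = R_f + β × MRP = 4.99% + 1.8593 × 7.45% = 18.84%

18.84%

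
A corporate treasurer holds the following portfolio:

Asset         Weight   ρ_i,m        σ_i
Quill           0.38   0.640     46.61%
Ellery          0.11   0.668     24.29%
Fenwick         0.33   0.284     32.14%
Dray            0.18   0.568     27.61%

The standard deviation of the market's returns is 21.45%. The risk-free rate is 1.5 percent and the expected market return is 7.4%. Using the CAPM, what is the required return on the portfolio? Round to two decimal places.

β_Quill = 0.640 × 46.61% / 21.45% = 1.3907
β_Ellery = 0.668 × 24.29% / 21.45% = 0.7564
β_Fenwick = 0.284 × 32.14% / 21.45% = 0.4255
β_Dray = 0.568 × 27.61% / 21.45% = 0.7311
β_P = Σ w_i β_i = 0.38×1.3907 + 0.11×0.7564 + 0.33×0.4255 + 0.18×0.7311 = 0.8837
MRP = 7.4% − 1.5% = 5.90%
E(R_P) = R_f + β_P × MRP = 1.5% + 0.8837 × 5.9% = 6.71%

6.71%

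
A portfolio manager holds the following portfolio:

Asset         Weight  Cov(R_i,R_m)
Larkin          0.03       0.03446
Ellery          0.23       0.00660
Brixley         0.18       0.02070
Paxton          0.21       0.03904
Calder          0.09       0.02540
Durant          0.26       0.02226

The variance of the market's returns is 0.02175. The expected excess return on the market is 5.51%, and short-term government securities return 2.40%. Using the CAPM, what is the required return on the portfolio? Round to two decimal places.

8.11%

β_Larkin = 0.03446 / 0.02175 = 1.5844
β_Ellery = 0.00660 / 0.02175 = 0.3034
β_Brixley = 0.02070 / 0.02175 = 0.9517
β_Paxton = 0.03904 / 0.02175 = 1.7949
β_Calder = 0.02540 / 0.02175 = 1.1678
β_Durant = 0.02226 / 0.02175 = 1.0234
β_P = Σ w_i β_i = 0.03×1.5844 + 0.23×0.3034 + 0.18×0.9517 + 0.21×1.7949 + 0.09×1.1678 + 0.26×1.0234 = 1.0367
E(R_P) = R_f + β_P × MRP = 2.40% + 1.0367 × 5.51% = 8.11%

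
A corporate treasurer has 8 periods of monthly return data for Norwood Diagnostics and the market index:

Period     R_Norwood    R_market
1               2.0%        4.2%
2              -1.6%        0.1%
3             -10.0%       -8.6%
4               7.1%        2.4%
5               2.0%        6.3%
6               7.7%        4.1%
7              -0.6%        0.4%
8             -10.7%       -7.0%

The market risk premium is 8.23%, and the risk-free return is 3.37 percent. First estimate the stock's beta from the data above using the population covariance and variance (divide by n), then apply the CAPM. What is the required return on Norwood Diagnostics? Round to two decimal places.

Mean R_i = (2.0 − 1.6 − 10.0 + 7.1 + 2.0 + 7.7 − 0.6 − 10.7) / 8 = -0.5125%
Mean R_m = (4.2 + 0.1 − 8.6 + 2.4 + 6.3 + 4.1 + 0.4 − 7.0) / 8 = 0.2375%
Σ(R_i − R̄_i)(R_m − R̄_m) = 231.0838  ⇒  Cov = 231.0838 / 8 = 28.8855
Σ(R_m − R̄_m)² = 202.5788  ⇒  Var(R_m) = 202.5788 / 8 = 25.3224
β = Cov / Var(R_m) = 28.8855 / 25.3224 = 1.1407
E(R) = R_f + β × MRP = 3.37% + 1.1407 × 8.23% = 12.76%

12.76%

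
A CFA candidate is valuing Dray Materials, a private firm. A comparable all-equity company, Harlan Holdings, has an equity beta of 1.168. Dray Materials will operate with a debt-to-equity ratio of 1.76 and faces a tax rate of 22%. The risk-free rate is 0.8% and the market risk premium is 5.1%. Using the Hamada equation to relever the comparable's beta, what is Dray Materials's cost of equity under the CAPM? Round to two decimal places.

β_L = β_U × [1 + (1 − t)(D/E)] = 1.168 × [1 + (1 − 0.22) × 1.76]
    = 1.168 × [1 + 0.78 × 1.76] = 1.168 × 2.3728 = 2.7714
E(R) = R_f + β_L × MRP = 0.8% + 2.7714 × 5.1% = 14.93%

14.93%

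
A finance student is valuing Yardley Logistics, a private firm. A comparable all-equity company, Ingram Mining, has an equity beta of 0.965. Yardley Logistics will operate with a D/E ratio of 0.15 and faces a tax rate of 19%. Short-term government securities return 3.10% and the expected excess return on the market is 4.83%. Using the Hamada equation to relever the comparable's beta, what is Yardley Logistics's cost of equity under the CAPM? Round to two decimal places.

β_L = β_U × [1 + (1 − t)(D/E)] = 0.965 × [1 + (1 − 0.19) × 0.15]
    = 0.965 × [1 + 0.81 × 0.15] = 0.965 × 1.1215 = 1.0822
E(R) = R_f + β_L × MRP = 3.10% + 1.0822 × 4.83% = 8.33%

8.33%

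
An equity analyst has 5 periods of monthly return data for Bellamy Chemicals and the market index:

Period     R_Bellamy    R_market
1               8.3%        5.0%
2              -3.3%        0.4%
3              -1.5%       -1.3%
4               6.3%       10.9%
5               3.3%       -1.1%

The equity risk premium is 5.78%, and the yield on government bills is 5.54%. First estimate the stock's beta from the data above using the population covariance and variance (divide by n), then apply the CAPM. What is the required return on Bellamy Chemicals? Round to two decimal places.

Mean R_i = (8.3 − 3.3 − 1.5 + 6.3 + 3.3) / 5 = 2.6200%
Mean R_m = (5.0 + 0.4 − 1.3 + 10.9 − 1.1) / 5 = 2.7800%
Σ(R_i − R̄_i)(R_m − R̄_m) = 70.7520  ⇒  Cov = 70.7520 / 5 = 14.1504
Σ(R_m − R̄_m)² = 108.2280  ⇒  Var(R_m) = 108.2280 / 5 = 21.6456
β = Cov / Var(R_m) = 14.1504 / 21.6456 = 0.6537
E(R) = R_f + β × MRP = 5.54% + 0.6537 × 5.78% = 9.32%

9.32%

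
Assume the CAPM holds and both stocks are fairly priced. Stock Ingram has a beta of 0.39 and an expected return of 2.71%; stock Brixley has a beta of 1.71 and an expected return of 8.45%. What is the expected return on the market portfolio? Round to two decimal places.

Both satisfy E(R) = R_f + β·MRP, so the slope of the SML is
MRP = (8.45% − 2.71%) / (1.71 − 0.39) = 5.74% / 1.32 = 4.3485%
R_f = E(R_Ingram) − β_Ingram·MRP = 2.71% − 0.39 × 4.3485% = 1.0141%
E(R_m) = R_f + MRP = 1.0141% + 4.3485% = 5.36%

5.36%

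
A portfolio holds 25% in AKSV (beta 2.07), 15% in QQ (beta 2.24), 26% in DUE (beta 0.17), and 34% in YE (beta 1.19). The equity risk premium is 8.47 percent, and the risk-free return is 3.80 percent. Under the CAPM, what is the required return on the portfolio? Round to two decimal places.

14.83%

β_P = Σ w_i β_i = 0.25×2.07 + 0.15×2.24 + 0.26×0.17 + 0.34×1.19 = 1.3023
E(R_P) = R_f + β_P × MRP = 3.80% + 1.3023 × 8.47% = 14.83%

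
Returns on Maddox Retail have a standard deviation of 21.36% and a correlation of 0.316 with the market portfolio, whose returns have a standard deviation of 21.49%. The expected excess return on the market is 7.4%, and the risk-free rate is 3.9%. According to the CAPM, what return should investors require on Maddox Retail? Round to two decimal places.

6.22%

β = ρ × σ_i / σ_m = 0.316 × 21.36% / 21.49% = 0.3141
E(R) = 3.9% + 0.3141 × 7.4% = 6.22%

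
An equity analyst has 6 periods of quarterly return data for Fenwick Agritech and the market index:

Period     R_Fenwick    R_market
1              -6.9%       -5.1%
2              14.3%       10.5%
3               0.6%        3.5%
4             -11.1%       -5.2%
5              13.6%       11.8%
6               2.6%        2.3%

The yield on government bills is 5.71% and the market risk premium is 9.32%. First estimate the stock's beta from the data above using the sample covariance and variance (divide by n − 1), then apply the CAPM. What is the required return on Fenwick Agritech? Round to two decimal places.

18.71%

Mean R_i = (-6.9 + 14.3 + 0.6 − 11.1 + 13.6 + 2.6) / 6 = 2.1833%
Mean R_m = (-5.1 + 10.5 + 3.5 − 5.2 + 11.8 + 2.3) / 6 = 2.9667%
Σ(R_i − R̄_i)(R_m − R̄_m) = 372.7567  ⇒  Cov = 372.7567 / 5 = 74.5513
Σ(R_m − R̄_m)² = 267.2733  ⇒  Var(R_m) = 267.2733 / 5 = 53.4547
β = Cov / Var(R_m) = 74.5513 / 53.4547 = 1.3947
E(R) = R_f + β × MRP = 5.71% + 1.3947 × 9.32% = 18.71%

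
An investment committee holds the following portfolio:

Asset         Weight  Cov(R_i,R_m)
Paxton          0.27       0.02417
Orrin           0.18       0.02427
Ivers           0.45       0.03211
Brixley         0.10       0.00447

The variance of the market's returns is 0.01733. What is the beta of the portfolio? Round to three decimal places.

β_Paxton = 0.02417 / 0.01733 = 1.3947
β_Orrin = 0.02427 / 0.01733 = 1.4005
β_Ivers = 0.03211 / 0.01733 = 1.8529
β_Brixley = 0.00447 / 0.01733 = 0.2579
β_P = Σ w_i β_i = 0.27×1.3947 + 0.18×1.4005 + 0.45×1.8529 + 0.10×0.2579 = 1.4883

1.488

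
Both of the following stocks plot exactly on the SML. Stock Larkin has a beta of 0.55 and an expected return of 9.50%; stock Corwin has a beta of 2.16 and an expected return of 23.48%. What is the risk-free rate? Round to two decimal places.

Both satisfy E(R) = R_f + β·MRP, so the slope of the SML is
MRP = (23.48% − 9.50%) / (2.16 − 0.55) = 13.98% / 1.61 = 8.6832%
R_f = E(R_Larkin) − β_Larkin·MRP = 9.50% − 0.55 × 8.6832% = 4.7242%

4.72%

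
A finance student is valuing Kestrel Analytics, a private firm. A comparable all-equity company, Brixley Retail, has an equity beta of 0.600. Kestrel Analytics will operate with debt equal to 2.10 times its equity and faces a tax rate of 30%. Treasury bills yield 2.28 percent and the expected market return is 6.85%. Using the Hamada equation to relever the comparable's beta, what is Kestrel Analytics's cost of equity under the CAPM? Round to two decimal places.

9.05%

β_L = β_U × [1 + (1 − t)(D/E)] = 0.600 × [1 + (1 − 0.30) × 2.10]
    = 0.600 × [1 + 0.70 × 2.10] = 0.600 × 2.4700 = 1.4820
MRP = 6.85% − 2.28% = 4.57%
E(R) = R_f + β_L × MRP = 2.28% + 1.4820 × 4.57% = 9.05%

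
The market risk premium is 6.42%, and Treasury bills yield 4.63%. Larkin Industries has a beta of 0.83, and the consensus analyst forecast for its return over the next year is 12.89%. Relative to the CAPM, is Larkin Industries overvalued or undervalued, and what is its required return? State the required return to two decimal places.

Undervalued; required return 9.96%

Required return = R_f + β·MRP = 4.63% + 0.83 × 6.42% = 9.96%
Forecast 12.89% > required 9.96% → the stock plots above the SML → undervalued.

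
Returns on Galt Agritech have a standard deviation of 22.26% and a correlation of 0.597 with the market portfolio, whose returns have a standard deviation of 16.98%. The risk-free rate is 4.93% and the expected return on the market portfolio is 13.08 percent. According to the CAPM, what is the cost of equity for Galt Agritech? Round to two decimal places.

β = ρ × σ_i / σ_m = 0.597 × 22.26% / 16.98% = 0.7826
MRP = 13.08% − 4.93% = 8.15%
E(R) = 4.93% + 0.7826 × 8.15% = 11.31%

11.31%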